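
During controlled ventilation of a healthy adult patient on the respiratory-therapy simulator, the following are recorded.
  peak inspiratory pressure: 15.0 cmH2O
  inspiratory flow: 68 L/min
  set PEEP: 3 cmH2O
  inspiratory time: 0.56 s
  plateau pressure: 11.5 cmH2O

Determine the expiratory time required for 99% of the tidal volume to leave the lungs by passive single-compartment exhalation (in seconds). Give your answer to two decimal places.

Flow: 68 L/min ÷ 60 = 1.1333 L/s.
Vt = flow × Ti = 1.1333 L/s × 0.56 s × 1000 mL/L = 634.65 mL.
R = (PIP − Pplat)/V̇ = (15.0 − 11.5) / 1.1333 = 3.5/1.1333 = 3.088 cmH2O·s/L.
C = Vt/(Pplat − PEEP) = 634.65 / (11.5 − 3) = 634.65/8.5 = 74.665 mL/cmH2O.
τ = R × C = 3.088 × 0.07467 L/cmH2O = 0.2306 s.
t = −τ·ln(1 − 0.99) = −0.2306·ln(0.01) = 1.062 s.

1.06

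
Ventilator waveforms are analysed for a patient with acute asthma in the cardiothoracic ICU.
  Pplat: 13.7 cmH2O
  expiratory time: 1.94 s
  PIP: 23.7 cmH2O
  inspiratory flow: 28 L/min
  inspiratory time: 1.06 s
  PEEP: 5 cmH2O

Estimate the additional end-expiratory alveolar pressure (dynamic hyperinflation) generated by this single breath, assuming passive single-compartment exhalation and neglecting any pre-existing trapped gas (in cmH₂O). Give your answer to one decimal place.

1.8

Flow: 28 L/min ÷ 60 = 0.4667 L/s.
Vt = flow × Ti = 0.4667 L/s × 1.06 s × 1000 mL/L = 494.7 mL.
R = (PIP − Pplat)/V̇ = (23.7 − 13.7) / 0.4667 = 10.0/0.4667 = 21.427 cmH2O·s/L.
C = Vt/(Pplat − PEEP) = 494.7 / (13.7 − 5) = 494.7/8.7 = 56.862 mL/cmH2O.
τ = R × C = 21.427 × 0.05686 L/cmH2O = 1.218 s.
Fraction remaining = e^(−Te/τ) = e^(−1.94/1.218) = 0.2034; trapped volume = 494.7 × 0.2034 = 100.62 mL.
Additional alveolar pressure from trapping ≈ V_trapped / C = 100.62 / 56.862 = 1.77 cmH2O.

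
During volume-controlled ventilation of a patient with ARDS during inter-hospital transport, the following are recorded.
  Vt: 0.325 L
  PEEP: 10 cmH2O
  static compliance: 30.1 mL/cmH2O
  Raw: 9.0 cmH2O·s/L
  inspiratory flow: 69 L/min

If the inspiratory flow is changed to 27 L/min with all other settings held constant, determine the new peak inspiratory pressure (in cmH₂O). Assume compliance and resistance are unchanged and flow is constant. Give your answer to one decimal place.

24.8

Flow: 69 L/min ÷ 60 = 1.15 L/s.
New flow: 27 L/min ÷ 60 = 0.45 L/s.
PIP = Vt/C + R·V̇ + PEEP (constant-flow equation of motion).
Only the resistive term changes: ΔPIP = R × ΔV̇ = 9.0 × (0.45 − 1.15) = 9.0 × -0.7 = -6.3 cmH2O.
Original PIP = 325/30.1 + 9.0×1.15 + 10 = 31.147 cmH2O; new PIP = 31.147 + (-6.3) = 24.847 cmH2O.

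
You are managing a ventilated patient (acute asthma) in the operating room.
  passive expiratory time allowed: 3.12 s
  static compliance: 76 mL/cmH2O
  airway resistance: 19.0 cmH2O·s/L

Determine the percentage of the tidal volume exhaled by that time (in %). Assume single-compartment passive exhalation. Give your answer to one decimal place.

88.5

τ = R × C = 19.0 × 76 mL/cmH2O = 19.0 × 0.076 L/cmH2O = 1.444 s.
Passive exhalation: V(t)/V₀ = e^(−t/τ) = e^(−3.12/1.444) = 0.1152.
Fraction exhaled = 1 − 0.1152 = 0.8848 → 88.48%.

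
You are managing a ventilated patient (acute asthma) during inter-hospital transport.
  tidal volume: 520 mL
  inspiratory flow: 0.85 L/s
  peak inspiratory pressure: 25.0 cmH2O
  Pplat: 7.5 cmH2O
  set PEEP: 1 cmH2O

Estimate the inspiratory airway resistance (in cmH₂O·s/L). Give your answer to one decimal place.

Raw = (PIP − Pplat) / flow = (25.0 − 7.5) / 0.85 = 17.5 / 0.85 = 20.588 cmH2O·s/L.

20.6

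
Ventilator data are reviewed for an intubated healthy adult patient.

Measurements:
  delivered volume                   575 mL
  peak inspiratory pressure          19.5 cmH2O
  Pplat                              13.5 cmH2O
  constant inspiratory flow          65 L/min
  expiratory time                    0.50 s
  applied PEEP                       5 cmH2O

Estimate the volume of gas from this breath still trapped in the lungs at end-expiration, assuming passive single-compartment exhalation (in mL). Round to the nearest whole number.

151

Flow: 65 L/min ÷ 60 = 1.0833 L/s.
R = (PIP − Pplat)/V̇ = (19.5 − 13.5) / 1.0833 = 6.0/1.0833 = 5.539 cmH2O·s/L.
C = Vt/(Pplat − PEEP) = 575.0 / (13.5 − 5) = 575.0/8.5 = 67.647 mL/cmH2O.
τ = R × C = 5.539 × 0.06765 L/cmH2O = 0.3747 s.
Fraction remaining = e^(−Te/τ) = e^(−0.50/0.3747) = 0.2633.
Trapped volume = 575.0 × 0.2633 = 151.4 mL.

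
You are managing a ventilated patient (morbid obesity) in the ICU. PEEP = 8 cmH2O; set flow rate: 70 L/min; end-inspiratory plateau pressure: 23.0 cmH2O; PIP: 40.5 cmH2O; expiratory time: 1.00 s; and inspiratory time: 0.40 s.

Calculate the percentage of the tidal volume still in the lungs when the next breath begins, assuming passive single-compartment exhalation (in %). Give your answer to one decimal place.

11.7

Flow: 70 L/min ÷ 60 = 1.1667 L/s.
Vt = flow × Ti = 1.1667 L/s × 0.40 s × 1000 mL/L = 466.68 mL.
R = (PIP − Pplat)/V̇ = (40.5 − 23.0) / 1.1667 = 17.5/1.1667 = 15.0 cmH2O·s/L.
C = Vt/(Pplat − PEEP) = 466.68 / (23.0 − 8) = 466.68/15.0 = 31.112 mL/cmH2O.
τ = R × C = 15.0 × 0.03111 L/cmH2O = 0.4667 s.
Fraction remaining at end-expiration = e^(−Te/τ) = e^(−1.00/0.4667) = 0.1173 → 11.73%.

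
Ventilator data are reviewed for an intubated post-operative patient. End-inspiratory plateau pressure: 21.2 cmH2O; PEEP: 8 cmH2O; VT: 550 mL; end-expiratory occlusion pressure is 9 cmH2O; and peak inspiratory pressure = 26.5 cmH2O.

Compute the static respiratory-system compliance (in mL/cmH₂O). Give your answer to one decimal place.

End-expiratory occlusion gives total PEEP = 9 cmH2O (intrinsic PEEP = 9 − 8 = 1). Use total PEEP for the elastic gradient.
Cstat = Vt / (Pplat − PEEPtotal) = 550 / (21.2 − 9) = 550 / 12.2 = 45.082 mL/cmH2O.

45.1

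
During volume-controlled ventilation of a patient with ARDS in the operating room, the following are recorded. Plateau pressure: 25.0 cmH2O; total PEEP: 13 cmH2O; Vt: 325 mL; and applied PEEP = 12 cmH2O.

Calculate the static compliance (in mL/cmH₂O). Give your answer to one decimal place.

27.1

End-expiratory occlusion gives total PEEP = 13 cmH2O (intrinsic PEEP = 13 − 12 = 1). Use total PEEP for the elastic gradient.
Cstat = Vt / (Pplat − PEEPtotal) = 325 / (25.0 − 13) = 325 / 12.0 = 27.083 mL/cmH2O.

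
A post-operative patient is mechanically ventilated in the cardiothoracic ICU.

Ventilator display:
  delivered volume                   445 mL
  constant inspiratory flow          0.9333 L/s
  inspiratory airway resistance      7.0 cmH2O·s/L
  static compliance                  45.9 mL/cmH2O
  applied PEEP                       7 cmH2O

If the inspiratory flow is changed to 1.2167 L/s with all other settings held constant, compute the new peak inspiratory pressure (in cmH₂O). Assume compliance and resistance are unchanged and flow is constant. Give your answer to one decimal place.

25.2

PIP = Vt/C + R·V̇ + PEEP (constant-flow equation of motion).
Only the resistive term changes: ΔPIP = R × ΔV̇ = 7.0 × (1.2167 − 0.9333) = 7.0 × 0.2834 = 1.984 cmH2O.
Original PIP = 445/45.9 + 7.0×0.9333 + 7 = 23.228 cmH2O; new PIP = 23.228 + (1.984) = 25.212 cmH2O.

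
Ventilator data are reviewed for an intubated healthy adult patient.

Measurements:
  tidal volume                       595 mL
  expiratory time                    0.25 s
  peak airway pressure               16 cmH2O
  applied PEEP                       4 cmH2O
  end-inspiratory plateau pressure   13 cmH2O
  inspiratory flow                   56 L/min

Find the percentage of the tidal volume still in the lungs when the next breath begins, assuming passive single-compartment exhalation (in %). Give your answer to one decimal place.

Flow: 56 L/min ÷ 60 = 0.9333 L/s.
R = (PIP − Pplat)/V̇ = (16 − 13) / 0.9333 = 3.0/0.9333 = 3.214 cmH2O·s/L.
C = Vt/(Pplat − PEEP) = 595.0 / (13 − 4) = 595.0/9.0 = 66.111 mL/cmH2O.
τ = R × C = 3.214 × 0.06611 L/cmH2O = 0.2125 s.
Fraction remaining at end-expiration = e^(−Te/τ) = e^(−0.25/0.2125) = 0.3084 → 30.84%.

30.8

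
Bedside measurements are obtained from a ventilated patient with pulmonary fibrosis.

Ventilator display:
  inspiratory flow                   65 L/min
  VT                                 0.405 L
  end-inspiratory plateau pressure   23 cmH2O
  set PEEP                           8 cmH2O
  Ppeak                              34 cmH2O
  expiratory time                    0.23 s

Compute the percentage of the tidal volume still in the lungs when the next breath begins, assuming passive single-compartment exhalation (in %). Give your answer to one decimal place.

43.2

Flow: 65 L/min ÷ 60 = 1.0833 L/s.
R = (PIP − Pplat)/V̇ = (34 − 23) / 1.0833 = 11.0/1.0833 = 10.154 cmH2O·s/L.
C = Vt/(Pplat − PEEP) = 405.0 / (23 − 8) = 405.0/15.0 = 27.0 mL/cmH2O.
τ = R × C = 10.154 × 0.027 L/cmH2O = 0.2742 s.
Fraction remaining at end-expiration = e^(−Te/τ) = e^(−0.23/0.2742) = 0.4322 → 43.22%.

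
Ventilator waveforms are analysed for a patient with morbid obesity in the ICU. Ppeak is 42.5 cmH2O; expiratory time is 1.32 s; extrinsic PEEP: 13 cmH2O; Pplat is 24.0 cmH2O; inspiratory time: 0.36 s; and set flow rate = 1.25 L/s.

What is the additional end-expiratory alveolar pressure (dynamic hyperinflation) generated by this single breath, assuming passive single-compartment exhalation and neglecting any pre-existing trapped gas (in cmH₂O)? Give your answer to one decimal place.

Vt = flow × Ti = 1.25 L/s × 0.36 s × 1000 mL/L = 450.0 mL.
R = (PIP − Pplat)/V̇ = (42.5 − 24.0) / 1.25 = 18.5/1.25 = 14.8 cmH2O·s/L.
C = Vt/(Pplat − PEEP) = 450.0 / (24.0 − 13) = 450.0/11.0 = 40.909 mL/cmH2O.
τ = R × C = 14.8 × 0.04091 L/cmH2O = 0.6055 s.
Fraction remaining = e^(−Te/τ) = e^(−1.32/0.6055) = 0.113; trapped volume = 450.0 × 0.113 = 50.85 mL.
Additional alveolar pressure from trapping ≈ V_trapped / C = 50.85 / 40.909 = 1.243 cmH2O.

1.2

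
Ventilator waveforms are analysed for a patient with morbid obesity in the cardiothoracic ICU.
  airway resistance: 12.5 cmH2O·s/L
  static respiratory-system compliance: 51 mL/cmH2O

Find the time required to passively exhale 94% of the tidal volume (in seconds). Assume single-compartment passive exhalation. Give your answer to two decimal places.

τ = R × C = 12.5 × 51 mL/cmH2O = 12.5 × 0.051 L/cmH2O = 0.6375 s.
Exhaled fraction f = 1 − e^(−t/τ) → t = −τ·ln(1 − f) = −0.6375·ln(0.06) = 1.794 s.

1.79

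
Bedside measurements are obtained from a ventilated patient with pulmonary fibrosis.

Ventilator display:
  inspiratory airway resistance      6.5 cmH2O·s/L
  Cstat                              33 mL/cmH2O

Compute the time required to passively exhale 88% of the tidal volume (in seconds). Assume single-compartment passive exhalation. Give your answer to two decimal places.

τ = R × C = 6.5 × 33 mL/cmH2O = 6.5 × 0.033 L/cmH2O = 0.2145 s.
Exhaled fraction f = 1 − e^(−t/τ) → t = −τ·ln(1 − f) = −0.2145·ln(0.12) = 0.4548 s.

0.45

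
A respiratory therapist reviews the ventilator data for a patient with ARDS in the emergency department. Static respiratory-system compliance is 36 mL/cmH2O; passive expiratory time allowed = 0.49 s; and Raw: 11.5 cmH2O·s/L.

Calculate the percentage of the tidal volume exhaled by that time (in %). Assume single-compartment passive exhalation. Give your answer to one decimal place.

τ = R × C = 11.5 × 36 mL/cmH2O = 11.5 × 0.036 L/cmH2O = 0.414 s.
Passive exhalation: V(t)/V₀ = e^(−t/τ) = e^(−0.49/0.414) = 0.3062.
Fraction exhaled = 1 − 0.3062 = 0.6938 → 69.38%.

69.4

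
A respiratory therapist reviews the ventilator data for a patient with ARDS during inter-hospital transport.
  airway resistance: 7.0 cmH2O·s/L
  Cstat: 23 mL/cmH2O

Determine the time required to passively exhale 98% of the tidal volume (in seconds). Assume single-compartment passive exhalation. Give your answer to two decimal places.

0.63

τ = R × C = 7.0 × 23 mL/cmH2O = 7.0 × 0.023 L/cmH2O = 0.161 s.
Exhaled fraction f = 1 − e^(−t/τ) → t = −τ·ln(1 − f) = −0.161·ln(0.02) = 0.6298 s.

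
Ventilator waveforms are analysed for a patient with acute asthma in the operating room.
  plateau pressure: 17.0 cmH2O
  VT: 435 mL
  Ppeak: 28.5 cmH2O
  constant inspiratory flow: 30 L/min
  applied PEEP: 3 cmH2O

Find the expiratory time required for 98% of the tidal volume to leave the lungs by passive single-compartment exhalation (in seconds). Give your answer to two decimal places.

2.80

Flow: 30 L/min ÷ 60 = 0.5 L/s.
R = (PIP − Pplat)/V̇ = (28.5 − 17.0) / 0.5 = 11.5/0.5 = 23.0 cmH2O·s/L.
C = Vt/(Pplat − PEEP) = 435.0 / (17.0 − 3) = 435.0/14.0 = 31.071 mL/cmH2O.
τ = R × C = 23.0 × 0.03107 L/cmH2O = 0.7146 s.
t = −τ·ln(1 − 0.98) = −0.7146·ln(0.02) = 2.796 s.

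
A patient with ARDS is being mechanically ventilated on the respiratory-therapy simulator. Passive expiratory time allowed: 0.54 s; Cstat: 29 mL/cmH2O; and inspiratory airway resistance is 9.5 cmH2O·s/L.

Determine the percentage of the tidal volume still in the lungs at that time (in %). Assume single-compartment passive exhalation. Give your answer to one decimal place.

14.1

τ = R × C = 9.5 × 29 mL/cmH2O = 9.5 × 0.029 L/cmH2O = 0.2755 s.
Passive exhalation: V(t)/V₀ = e^(−t/τ) = e^(−0.54/0.2755) = 0.1408.
Fraction remaining = 0.1408 → 14.08%.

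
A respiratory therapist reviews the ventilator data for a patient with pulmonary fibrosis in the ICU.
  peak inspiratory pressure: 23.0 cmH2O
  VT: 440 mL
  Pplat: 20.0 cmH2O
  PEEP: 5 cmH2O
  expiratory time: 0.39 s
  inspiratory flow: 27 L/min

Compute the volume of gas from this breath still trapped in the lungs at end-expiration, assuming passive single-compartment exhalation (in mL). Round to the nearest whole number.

60

Flow: 27 L/min ÷ 60 = 0.45 L/s.
R = (PIP − Pplat)/V̇ = (23.0 − 20.0) / 0.45 = 3.0/0.45 = 6.667 cmH2O·s/L.
C = Vt/(Pplat − PEEP) = 440.0 / (20.0 − 5) = 440.0/15.0 = 29.333 mL/cmH2O.
τ = R × C = 6.667 × 0.02933 L/cmH2O = 0.1955 s.
Fraction remaining = e^(−Te/τ) = e^(−0.39/0.1955) = 0.136.
Trapped volume = 440.0 × 0.136 = 59.84 mL.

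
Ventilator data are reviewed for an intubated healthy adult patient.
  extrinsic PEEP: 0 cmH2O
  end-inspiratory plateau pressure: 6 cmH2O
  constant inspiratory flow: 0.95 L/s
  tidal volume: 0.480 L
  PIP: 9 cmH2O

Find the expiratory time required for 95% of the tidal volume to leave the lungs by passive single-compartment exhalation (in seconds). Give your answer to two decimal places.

0.76

R = (PIP − Pplat)/V̇ = (9 − 6) / 0.95 = 3.0/0.95 = 3.158 cmH2O·s/L.
C = Vt/(Pplat − PEEP) = 480.0 / (6 − 0) = 480.0/6.0 = 80.0 mL/cmH2O.
τ = R × C = 3.158 × 0.08 L/cmH2O = 0.2526 s.
t = −τ·ln(1 − 0.95) = −0.2526·ln(0.05) = 0.7567 s.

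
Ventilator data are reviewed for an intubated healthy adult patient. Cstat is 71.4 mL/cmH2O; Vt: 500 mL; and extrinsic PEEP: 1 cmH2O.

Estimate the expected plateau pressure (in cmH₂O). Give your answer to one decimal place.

8.0

Pplat = PEEP + Vt / Cstat = 1 + 500 / 71.4 = 1 + 7.003 = 8.003 cmH2O.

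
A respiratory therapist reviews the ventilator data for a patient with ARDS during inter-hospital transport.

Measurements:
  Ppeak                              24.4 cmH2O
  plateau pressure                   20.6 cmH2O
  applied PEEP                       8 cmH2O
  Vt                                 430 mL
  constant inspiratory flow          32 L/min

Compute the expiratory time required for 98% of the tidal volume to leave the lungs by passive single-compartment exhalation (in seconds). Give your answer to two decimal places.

Flow: 32 L/min ÷ 60 = 0.5333 L/s.
R = (PIP − Pplat)/V̇ = (24.4 − 20.6) / 0.5333 = 3.8/0.5333 = 7.125 cmH2O·s/L.
C = Vt/(Pplat − PEEP) = 430.0 / (20.6 − 8) = 430.0/12.6 = 34.127 mL/cmH2O.
τ = R × C = 7.125 × 0.03413 L/cmH2O = 0.2432 s.
t = −τ·ln(1 − 0.98) = −0.2432·ln(0.02) = 0.9514 s.

0.95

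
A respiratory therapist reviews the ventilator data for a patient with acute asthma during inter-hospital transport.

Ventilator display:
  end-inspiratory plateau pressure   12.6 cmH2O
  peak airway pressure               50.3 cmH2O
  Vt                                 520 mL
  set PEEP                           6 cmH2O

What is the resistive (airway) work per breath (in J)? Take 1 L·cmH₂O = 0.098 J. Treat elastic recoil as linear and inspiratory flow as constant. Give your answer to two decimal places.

With constant inspiratory flow the resistive pressure is constant at PIP − Pplat = 50.3 − 12.6 = 37.7 cmH2O, so resistive work = 37.7 × 0.520 = 19.604 L·cmH2O.
× 0.098 J/(L·cmH2O) → 1.921 J.

1.92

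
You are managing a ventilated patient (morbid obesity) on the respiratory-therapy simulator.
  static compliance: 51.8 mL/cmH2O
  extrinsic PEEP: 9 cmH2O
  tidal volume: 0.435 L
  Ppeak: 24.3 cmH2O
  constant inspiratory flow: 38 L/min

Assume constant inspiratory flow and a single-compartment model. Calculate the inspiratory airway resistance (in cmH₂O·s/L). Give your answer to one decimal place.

10.9

Flow: 38 L/min ÷ 60 = 0.6333 L/s.
Equation of motion (constant flow): PIP = Vt/C + R·V̇ + PEEP.
R·V̇ = PIP − Vt/C − PEEP = 24.3 − 435/51.8 − 9 = 24.3 − 8.398 − 9 = 6.902 cmH2O.
R = 6.902 / 0.6333 = 10.898 cmH2O·s/L.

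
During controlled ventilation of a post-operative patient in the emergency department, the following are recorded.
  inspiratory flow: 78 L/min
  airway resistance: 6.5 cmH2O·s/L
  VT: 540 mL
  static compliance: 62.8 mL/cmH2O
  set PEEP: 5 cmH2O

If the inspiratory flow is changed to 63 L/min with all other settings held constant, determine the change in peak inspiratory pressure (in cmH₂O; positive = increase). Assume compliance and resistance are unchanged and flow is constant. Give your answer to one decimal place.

-1.6

Flow: 78 L/min ÷ 60 = 1.3 L/s.
New flow: 63 L/min ÷ 60 = 1.05 L/s.
PIP = Vt/C + R·V̇ + PEEP (constant-flow equation of motion).
Only the resistive term changes: ΔPIP = R × ΔV̇ = 6.5 × (1.05 − 1.3) = 6.5 × -0.25 = -1.625 cmH2O.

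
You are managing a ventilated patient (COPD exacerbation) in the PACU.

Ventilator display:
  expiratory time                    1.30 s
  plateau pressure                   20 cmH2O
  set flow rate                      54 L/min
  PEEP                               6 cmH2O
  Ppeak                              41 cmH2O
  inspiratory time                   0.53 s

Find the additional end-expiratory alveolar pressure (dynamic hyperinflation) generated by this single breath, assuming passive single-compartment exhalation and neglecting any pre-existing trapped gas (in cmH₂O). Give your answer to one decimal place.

Flow: 54 L/min ÷ 60 = 0.9 L/s.
Vt = flow × Ti = 0.9 L/s × 0.53 s × 1000 mL/L = 477.0 mL.
R = (PIP − Pplat)/V̇ = (41 − 20) / 0.9 = 21.0/0.9 = 23.333 cmH2O·s/L.
C = Vt/(Pplat − PEEP) = 477.0 / (20 − 6) = 477.0/14.0 = 34.071 mL/cmH2O.
τ = R × C = 23.333 × 0.03407 L/cmH2O = 0.795 s.
Fraction remaining = e^(−Te/τ) = e^(−1.30/0.795) = 0.1949; trapped volume = 477.0 × 0.1949 = 92.967 mL.
Additional alveolar pressure from trapping ≈ V_trapped / C = 92.967 / 34.071 = 2.729 cmH2O.

2.7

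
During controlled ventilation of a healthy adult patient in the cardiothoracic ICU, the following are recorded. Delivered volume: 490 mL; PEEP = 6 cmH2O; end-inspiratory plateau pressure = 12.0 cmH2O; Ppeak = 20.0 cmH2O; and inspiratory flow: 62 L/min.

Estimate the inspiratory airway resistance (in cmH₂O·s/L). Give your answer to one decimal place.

Flow: 62 L/min ÷ 60 = 1.0333 L/s.
Raw = (PIP − Pplat) / flow = (20.0 − 12.0) / 1.0333 = 8.0 / 1.0333 = 7.742 cmH2O·s/L.

7.7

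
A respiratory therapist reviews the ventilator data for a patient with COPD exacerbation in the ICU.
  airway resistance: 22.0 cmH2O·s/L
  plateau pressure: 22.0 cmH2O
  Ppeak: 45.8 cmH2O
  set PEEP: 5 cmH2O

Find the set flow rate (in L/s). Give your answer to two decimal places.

flow = (PIP − Pplat) / Raw = 23.8 / 22.0 = 1.082 L/s.

1.08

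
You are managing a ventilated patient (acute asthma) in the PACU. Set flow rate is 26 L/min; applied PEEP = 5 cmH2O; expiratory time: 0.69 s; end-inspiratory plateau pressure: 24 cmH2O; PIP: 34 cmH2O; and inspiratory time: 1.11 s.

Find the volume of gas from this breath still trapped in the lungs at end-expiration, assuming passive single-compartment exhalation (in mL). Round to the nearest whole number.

148

Flow: 26 L/min ÷ 60 = 0.4333 L/s.
Vt = flow × Ti = 0.4333 L/s × 1.11 s × 1000 mL/L = 480.96 mL.
R = (PIP − Pplat)/V̇ = (34 − 24) / 0.4333 = 10.0/0.4333 = 23.079 cmH2O·s/L.
C = Vt/(Pplat − PEEP) = 480.96 / (24 − 5) = 480.96/19.0 = 25.314 mL/cmH2O.
τ = R × C = 23.079 × 0.02531 L/cmH2O = 0.5841 s.
Fraction remaining = e^(−Te/τ) = e^(−0.69/0.5841) = 0.3069.
Trapped volume = 480.96 × 0.3069 = 147.61 mL.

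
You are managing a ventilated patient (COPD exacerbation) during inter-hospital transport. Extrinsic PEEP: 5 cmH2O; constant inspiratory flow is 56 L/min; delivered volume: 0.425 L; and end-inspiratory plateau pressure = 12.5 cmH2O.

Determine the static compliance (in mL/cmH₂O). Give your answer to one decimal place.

Cstat = Vt / (Pplat − PEEP) = 425 / (12.5 − 5) = 425 / 7.5 = 56.667 mL/cmH2O.

56.7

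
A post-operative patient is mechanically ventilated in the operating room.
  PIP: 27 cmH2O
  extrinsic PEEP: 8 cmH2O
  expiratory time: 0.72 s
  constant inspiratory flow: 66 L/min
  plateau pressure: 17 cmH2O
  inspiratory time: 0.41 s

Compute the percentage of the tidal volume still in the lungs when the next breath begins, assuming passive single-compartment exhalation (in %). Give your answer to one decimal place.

Flow: 66 L/min ÷ 60 = 1.1 L/s.
Vt = flow × Ti = 1.1 L/s × 0.41 s × 1000 mL/L = 451.0 mL.
R = (PIP − Pplat)/V̇ = (27 − 17) / 1.1 = 10.0/1.1 = 9.091 cmH2O·s/L.
C = Vt/(Pplat − PEEP) = 451.0 / (17 − 8) = 451.0/9.0 = 50.111 mL/cmH2O.
τ = R × C = 9.091 × 0.05011 L/cmH2O = 0.4556 s.
Fraction remaining at end-expiration = e^(−Te/τ) = e^(−0.72/0.4556) = 0.2059 → 20.59%.

20.6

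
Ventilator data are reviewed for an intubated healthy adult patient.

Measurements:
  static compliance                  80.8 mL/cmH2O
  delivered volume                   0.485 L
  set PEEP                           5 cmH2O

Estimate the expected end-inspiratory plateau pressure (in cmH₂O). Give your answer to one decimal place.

11.0

Pplat = PEEP + Vt / Cstat = 5 + 485 / 80.8 = 5 + 6.002 = 11.002 cmH2O.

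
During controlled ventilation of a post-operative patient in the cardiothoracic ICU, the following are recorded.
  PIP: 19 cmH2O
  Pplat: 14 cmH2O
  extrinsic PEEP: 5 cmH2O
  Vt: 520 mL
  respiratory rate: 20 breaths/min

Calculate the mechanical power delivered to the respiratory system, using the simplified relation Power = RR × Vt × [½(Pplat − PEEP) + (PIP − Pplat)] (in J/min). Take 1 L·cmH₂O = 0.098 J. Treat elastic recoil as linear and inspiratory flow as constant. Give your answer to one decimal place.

Per-breath work = Vt × [½(Pplat−PEEP) + (PIP−Pplat)] = 0.520 × [0.5×9.0 + 5.0] = 0.520 × 9.5 = 4.94 L·cmH2O.
Power = 20 × 4.94 = 98.8 L·cmH2O/min.
× 0.098 J/(L·cmH2O) → 9.682 J/min.

9.7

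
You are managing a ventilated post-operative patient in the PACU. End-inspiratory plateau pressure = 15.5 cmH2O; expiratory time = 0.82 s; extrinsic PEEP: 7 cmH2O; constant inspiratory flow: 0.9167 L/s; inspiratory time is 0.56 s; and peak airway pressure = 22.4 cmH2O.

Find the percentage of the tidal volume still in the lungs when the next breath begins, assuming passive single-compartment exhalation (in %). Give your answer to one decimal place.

16.5

Vt = flow × Ti = 0.9167 L/s × 0.56 s × 1000 mL/L = 513.35 mL.
R = (PIP − Pplat)/V̇ = (22.4 − 15.5) / 0.9167 = 6.9/0.9167 = 7.527 cmH2O·s/L.
C = Vt/(Pplat − PEEP) = 513.35 / (15.5 − 7) = 513.35/8.5 = 60.394 mL/cmH2O.
τ = R × C = 7.527 × 0.06039 L/cmH2O = 0.4546 s.
Fraction remaining at end-expiration = e^(−Te/τ) = e^(−0.82/0.4546) = 0.1647 → 16.47%.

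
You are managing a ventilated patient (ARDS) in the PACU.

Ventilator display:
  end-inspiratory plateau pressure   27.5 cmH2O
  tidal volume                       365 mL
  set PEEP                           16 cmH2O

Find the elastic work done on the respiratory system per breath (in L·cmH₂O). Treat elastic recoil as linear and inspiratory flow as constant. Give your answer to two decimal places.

2.10

Elastic work ≈ ½ × (Pplat − PEEP) × Vt = 0.5 × (27.5 − 16) × 0.365 L = 0.5 × 11.5 × 0.365 = 2.099 L·cmH2O.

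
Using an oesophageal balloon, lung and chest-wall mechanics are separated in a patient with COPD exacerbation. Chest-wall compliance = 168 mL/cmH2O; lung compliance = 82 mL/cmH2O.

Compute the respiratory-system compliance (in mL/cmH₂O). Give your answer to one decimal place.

55.1

Lung and chest wall are elastances in series: 1/Crs = 1/CL + 1/Ccw.
1/Crs = 1/82 + 1/168 = 0.01815.
Crs = 55.096 mL/cmH2O.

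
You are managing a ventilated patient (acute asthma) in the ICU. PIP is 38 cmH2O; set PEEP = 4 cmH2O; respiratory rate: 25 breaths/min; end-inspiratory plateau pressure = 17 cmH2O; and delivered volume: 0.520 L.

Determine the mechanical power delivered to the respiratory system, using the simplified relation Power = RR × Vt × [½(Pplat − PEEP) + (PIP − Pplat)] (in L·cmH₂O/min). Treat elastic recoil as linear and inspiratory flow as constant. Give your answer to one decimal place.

Per-breath work = Vt × [½(Pplat−PEEP) + (PIP−Pplat)] = 0.520 × [0.5×13.0 + 21.0] = 0.520 × 27.5 = 14.3 L·cmH2O.
Power = 25 × 14.3 = 357.5 L·cmH2O/min.

357.5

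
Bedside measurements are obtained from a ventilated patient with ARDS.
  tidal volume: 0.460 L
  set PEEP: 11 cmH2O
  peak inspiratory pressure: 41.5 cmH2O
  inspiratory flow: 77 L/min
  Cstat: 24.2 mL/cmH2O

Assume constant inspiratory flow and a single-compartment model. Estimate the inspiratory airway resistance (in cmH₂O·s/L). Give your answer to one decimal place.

Flow: 77 L/min ÷ 60 = 1.2833 L/s.
Equation of motion (constant flow): PIP = Vt/C + R·V̇ + PEEP.
R·V̇ = PIP − Vt/C − PEEP = 41.5 − 460/24.2 − 11 = 41.5 − 19.008 − 11 = 11.492 cmH2O.
R = 11.492 / 1.2833 = 8.955 cmH2O·s/L.

9.0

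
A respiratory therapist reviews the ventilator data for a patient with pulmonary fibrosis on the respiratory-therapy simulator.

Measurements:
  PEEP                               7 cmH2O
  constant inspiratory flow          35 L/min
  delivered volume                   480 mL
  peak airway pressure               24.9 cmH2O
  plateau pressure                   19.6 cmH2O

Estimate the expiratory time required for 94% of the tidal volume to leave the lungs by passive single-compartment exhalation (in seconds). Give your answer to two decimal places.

0.97

Flow: 35 L/min ÷ 60 = 0.5833 L/s.
R = (PIP − Pplat)/V̇ = (24.9 − 19.6) / 0.5833 = 5.3/0.5833 = 9.086 cmH2O·s/L.
C = Vt/(Pplat − PEEP) = 480.0 / (19.6 − 7) = 480.0/12.6 = 38.095 mL/cmH2O.
τ = R × C = 9.086 × 0.0381 L/cmH2O = 0.3462 s.
t = −τ·ln(1 − 0.94) = −0.3462·ln(0.06) = 0.974 s.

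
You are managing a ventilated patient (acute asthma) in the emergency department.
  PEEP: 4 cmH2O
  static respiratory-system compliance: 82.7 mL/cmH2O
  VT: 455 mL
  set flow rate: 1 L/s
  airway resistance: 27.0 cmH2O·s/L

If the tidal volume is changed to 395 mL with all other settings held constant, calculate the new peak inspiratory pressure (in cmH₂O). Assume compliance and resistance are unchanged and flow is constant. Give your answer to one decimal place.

PIP = Vt/C + R·V̇ + PEEP (constant-flow equation of motion).
Only the elastic term changes: ΔPIP = ΔVt / C = (395 − 455) / 82.7 = -0.7255 cmH2O.
Original PIP = 455/82.7 + 27.0×1 + 4 = 36.502 cmH2O; new PIP = 36.502 + (-0.7255) = 35.777 cmH2O.

35.8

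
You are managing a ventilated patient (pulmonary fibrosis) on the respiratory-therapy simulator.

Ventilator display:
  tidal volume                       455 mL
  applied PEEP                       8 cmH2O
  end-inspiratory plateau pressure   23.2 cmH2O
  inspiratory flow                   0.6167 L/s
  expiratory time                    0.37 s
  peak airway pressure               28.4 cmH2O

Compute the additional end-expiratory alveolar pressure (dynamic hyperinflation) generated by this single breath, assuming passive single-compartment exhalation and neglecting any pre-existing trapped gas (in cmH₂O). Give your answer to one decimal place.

R = (PIP − Pplat)/V̇ = (28.4 − 23.2) / 0.6167 = 5.2/0.6167 = 8.432 cmH2O·s/L.
C = Vt/(Pplat − PEEP) = 455.0 / (23.2 − 8) = 455.0/15.2 = 29.934 mL/cmH2O.
τ = R × C = 8.432 × 0.02993 L/cmH2O = 0.2524 s.
Fraction remaining = e^(−Te/τ) = e^(−0.37/0.2524) = 0.2309; trapped volume = 455.0 × 0.2309 = 105.06 mL.
Additional alveolar pressure from trapping ≈ V_trapped / C = 105.06 / 29.934 = 3.51 cmH2O.

3.5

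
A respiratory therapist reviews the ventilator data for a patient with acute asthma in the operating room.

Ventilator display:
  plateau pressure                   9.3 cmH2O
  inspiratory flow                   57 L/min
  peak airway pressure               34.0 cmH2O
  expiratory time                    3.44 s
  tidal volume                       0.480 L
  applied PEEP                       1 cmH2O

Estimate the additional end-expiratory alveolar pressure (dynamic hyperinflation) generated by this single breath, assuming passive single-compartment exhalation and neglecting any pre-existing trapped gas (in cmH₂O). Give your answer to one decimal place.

0.8

Flow: 57 L/min ÷ 60 = 0.95 L/s.
R = (PIP − Pplat)/V̇ = (34.0 − 9.3) / 0.95 = 24.7/0.95 = 26.0 cmH2O·s/L.
C = Vt/(Pplat − PEEP) = 480.0 / (9.3 − 1) = 480.0/8.3 = 57.831 mL/cmH2O.
τ = R × C = 26.0 × 0.05783 L/cmH2O = 1.504 s.
Fraction remaining = e^(−Te/τ) = e^(−3.44/1.504) = 0.1015; trapped volume = 480.0 × 0.1015 = 48.72 mL.
Additional alveolar pressure from trapping ≈ V_trapped / C = 48.72 / 57.831 = 0.8425 cmH2O.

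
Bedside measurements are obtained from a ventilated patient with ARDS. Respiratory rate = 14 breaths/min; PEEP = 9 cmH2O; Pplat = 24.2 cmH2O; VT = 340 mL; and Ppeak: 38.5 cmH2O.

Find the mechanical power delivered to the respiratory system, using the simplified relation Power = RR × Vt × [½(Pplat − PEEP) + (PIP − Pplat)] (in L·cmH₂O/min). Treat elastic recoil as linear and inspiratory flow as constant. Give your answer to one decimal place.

Per-breath work = Vt × [½(Pplat−PEEP) + (PIP−Pplat)] = 0.340 × [0.5×15.2 + 14.3] = 0.340 × 21.9 = 7.446 L·cmH2O.
Power = 14 × 7.446 = 104.24 L·cmH2O/min.

104.2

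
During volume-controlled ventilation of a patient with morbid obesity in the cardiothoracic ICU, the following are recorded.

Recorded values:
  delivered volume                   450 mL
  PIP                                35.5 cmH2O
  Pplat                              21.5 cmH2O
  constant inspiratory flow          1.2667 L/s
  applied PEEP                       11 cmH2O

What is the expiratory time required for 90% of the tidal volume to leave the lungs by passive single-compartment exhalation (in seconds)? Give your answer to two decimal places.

1.09

R = (PIP − Pplat)/V̇ = (35.5 − 21.5) / 1.2667 = 14.0/1.2667 = 11.052 cmH2O·s/L.
C = Vt/(Pplat − PEEP) = 450.0 / (21.5 − 11) = 450.0/10.5 = 42.857 mL/cmH2O.
τ = R × C = 11.052 × 0.04286 L/cmH2O = 0.4737 s.
t = −τ·ln(1 − 0.90) = −0.4737·ln(0.1) = 1.091 s.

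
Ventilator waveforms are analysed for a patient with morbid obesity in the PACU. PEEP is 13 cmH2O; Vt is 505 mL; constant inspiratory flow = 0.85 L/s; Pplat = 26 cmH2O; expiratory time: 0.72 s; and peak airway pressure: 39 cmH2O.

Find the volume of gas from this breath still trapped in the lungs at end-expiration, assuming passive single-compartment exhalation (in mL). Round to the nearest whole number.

150

R = (PIP − Pplat)/V̇ = (39 − 26) / 0.85 = 13.0/0.85 = 15.294 cmH2O·s/L.
C = Vt/(Pplat − PEEP) = 505.0 / (26 − 13) = 505.0/13.0 = 38.846 mL/cmH2O.
τ = R × C = 15.294 × 0.03885 L/cmH2O = 0.5942 s.
Fraction remaining = e^(−Te/τ) = e^(−0.72/0.5942) = 0.2977.
Trapped volume = 505.0 × 0.2977 = 150.34 mL.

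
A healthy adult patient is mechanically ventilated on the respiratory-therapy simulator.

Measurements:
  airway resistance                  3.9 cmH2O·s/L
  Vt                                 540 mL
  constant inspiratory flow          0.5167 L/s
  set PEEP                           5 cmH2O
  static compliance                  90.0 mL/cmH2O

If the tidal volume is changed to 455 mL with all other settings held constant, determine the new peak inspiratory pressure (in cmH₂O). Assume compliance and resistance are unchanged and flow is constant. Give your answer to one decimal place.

12.1

PIP = Vt/C + R·V̇ + PEEP (constant-flow equation of motion).
Only the elastic term changes: ΔPIP = ΔVt / C = (455 − 540) / 90.0 = -0.9444 cmH2O.
Original PIP = 540/90.0 + 3.9×0.5167 + 5 = 13.015 cmH2O; new PIP = 13.015 + (-0.9444) = 12.071 cmH2O.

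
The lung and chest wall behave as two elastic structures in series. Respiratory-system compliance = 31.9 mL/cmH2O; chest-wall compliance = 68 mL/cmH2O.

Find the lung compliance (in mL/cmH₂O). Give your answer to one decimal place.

1/CL = 1/Crs − 1/Ccw.
1/CL = 1/31.9 − 1/68 = 0.01664.
CL = 60.096 mL/cmH2O.

60.1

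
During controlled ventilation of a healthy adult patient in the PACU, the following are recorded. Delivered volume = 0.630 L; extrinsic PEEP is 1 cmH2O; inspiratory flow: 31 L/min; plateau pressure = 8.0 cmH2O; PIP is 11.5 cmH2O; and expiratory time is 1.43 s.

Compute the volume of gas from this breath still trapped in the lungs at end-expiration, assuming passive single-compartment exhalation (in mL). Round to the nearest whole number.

Flow: 31 L/min ÷ 60 = 0.5167 L/s.
R = (PIP − Pplat)/V̇ = (11.5 − 8.0) / 0.5167 = 3.5/0.5167 = 6.774 cmH2O·s/L.
C = Vt/(Pplat − PEEP) = 630.0 / (8.0 − 1) = 630.0/7.0 = 90.0 mL/cmH2O.
τ = R × C = 6.774 × 0.09 L/cmH2O = 0.6097 s.
Fraction remaining = e^(−Te/τ) = e^(−1.43/0.6097) = 0.09581.
Trapped volume = 630.0 × 0.09581 = 60.36 mL.

60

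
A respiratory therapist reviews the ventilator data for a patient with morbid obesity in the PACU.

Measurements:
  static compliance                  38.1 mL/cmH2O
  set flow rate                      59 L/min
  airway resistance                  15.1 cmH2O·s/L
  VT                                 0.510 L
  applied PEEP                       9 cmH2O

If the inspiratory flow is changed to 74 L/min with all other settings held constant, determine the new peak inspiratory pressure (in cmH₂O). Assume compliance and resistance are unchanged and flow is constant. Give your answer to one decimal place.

41.0

Flow: 59 L/min ÷ 60 = 0.9833 L/s.
New flow: 74 L/min ÷ 60 = 1.2333 L/s.
PIP = Vt/C + R·V̇ + PEEP (constant-flow equation of motion).
Only the resistive term changes: ΔPIP = R × ΔV̇ = 15.1 × (1.2333 − 0.9833) = 15.1 × 0.25 = 3.775 cmH2O.
Original PIP = 510/38.1 + 15.1×0.9833 + 9 = 37.234 cmH2O; new PIP = 37.234 + (3.775) = 41.009 cmH2O.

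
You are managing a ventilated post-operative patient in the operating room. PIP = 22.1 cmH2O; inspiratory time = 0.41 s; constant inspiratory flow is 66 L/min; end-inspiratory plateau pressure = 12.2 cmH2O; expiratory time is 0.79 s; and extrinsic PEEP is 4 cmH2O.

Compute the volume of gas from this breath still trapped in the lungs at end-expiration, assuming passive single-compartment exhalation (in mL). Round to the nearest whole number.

Flow: 66 L/min ÷ 60 = 1.1 L/s.
Vt = flow × Ti = 1.1 L/s × 0.41 s × 1000 mL/L = 451.0 mL.
R = (PIP − Pplat)/V̇ = (22.1 − 12.2) / 1.1 = 9.9/1.1 = 9.0 cmH2O·s/L.
C = Vt/(Pplat − PEEP) = 451.0 / (12.2 − 4) = 451.0/8.2 = 55.0 mL/cmH2O.
τ = R × C = 9.0 × 0.055 L/cmH2O = 0.495 s.
Fraction remaining = e^(−Te/τ) = e^(−0.79/0.495) = 0.2027.
Trapped volume = 451.0 × 0.2027 = 91.418 mL.

91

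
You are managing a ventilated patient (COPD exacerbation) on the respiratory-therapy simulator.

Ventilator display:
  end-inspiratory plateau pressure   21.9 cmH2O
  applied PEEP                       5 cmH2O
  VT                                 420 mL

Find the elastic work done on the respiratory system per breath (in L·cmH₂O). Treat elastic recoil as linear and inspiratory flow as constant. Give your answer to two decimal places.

3.55

Elastic work ≈ ½ × (Pplat − PEEP) × Vt = 0.5 × (21.9 − 5) × 0.420 L = 0.5 × 16.9 × 0.420 = 3.549 L·cmH2O.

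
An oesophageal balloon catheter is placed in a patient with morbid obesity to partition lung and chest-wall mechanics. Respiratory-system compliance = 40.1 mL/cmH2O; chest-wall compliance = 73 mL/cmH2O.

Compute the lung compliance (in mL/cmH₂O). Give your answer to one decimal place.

89.0

1/CL = 1/Crs − 1/Ccw.
1/CL = 1/40.1 − 1/73 = 0.01124.
CL = 88.968 mL/cmH2O.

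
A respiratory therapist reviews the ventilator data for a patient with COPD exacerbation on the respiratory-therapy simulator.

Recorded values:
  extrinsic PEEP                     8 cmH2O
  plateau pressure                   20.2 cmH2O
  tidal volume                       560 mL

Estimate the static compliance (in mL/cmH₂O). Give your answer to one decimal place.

45.9

Cstat = Vt / (Pplat − PEEP) = 560 / (20.2 − 8) = 560 / 12.2 = 45.902 mL/cmH2O.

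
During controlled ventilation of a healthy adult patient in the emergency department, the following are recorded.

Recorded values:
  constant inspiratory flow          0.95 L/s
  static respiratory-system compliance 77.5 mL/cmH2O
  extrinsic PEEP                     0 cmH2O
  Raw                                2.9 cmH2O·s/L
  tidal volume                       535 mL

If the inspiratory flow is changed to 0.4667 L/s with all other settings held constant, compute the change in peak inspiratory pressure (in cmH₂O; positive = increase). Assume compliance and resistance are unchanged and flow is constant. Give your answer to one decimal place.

-1.4

PIP = Vt/C + R·V̇ + PEEP (constant-flow equation of motion).
Only the resistive term changes: ΔPIP = R × ΔV̇ = 2.9 × (0.4667 − 0.95) = 2.9 × -0.4833 = -1.402 cmH2O.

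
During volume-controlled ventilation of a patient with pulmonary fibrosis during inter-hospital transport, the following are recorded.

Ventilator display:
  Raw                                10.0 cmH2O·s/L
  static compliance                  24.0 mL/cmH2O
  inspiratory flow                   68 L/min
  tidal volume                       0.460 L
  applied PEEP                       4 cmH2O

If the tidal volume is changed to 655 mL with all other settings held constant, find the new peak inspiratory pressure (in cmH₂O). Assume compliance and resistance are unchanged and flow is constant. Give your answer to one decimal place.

Flow: 68 L/min ÷ 60 = 1.1333 L/s.
PIP = Vt/C + R·V̇ + PEEP (constant-flow equation of motion).
Only the elastic term changes: ΔPIP = ΔVt / C = (655 − 460) / 24.0 = 8.125 cmH2O.
Original PIP = 460/24.0 + 10.0×1.1333 + 4 = 34.5 cmH2O; new PIP = 34.5 + (8.125) = 42.625 cmH2O.

42.6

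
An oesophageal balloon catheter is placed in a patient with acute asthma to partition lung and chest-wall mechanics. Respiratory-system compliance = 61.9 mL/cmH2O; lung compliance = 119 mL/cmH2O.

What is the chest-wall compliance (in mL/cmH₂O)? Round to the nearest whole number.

129

1/Ccw = 1/Crs − 1/CL.
1/Ccw = 1/61.9 − 1/119 = 0.007752.
Ccw = 129.0 mL/cmH2O.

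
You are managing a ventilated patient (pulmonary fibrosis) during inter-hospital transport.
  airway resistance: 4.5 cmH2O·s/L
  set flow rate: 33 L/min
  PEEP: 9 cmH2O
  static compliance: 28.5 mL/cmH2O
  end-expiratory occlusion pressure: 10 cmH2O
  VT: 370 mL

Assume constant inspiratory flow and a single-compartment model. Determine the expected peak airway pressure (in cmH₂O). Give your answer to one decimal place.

25.5

Flow: 33 L/min ÷ 60 = 0.55 L/s.
Total PEEP = 10 cmH2O (set 9 + intrinsic 1); this is the baseline alveolar pressure.
Equation of motion (constant flow): PIP = Vt/C + R·V̇ + PEEP.
PIP = 370/28.5 + 4.5×0.55 + 10 = 12.982 + 2.475 + 10 = 25.457 cmH2O.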